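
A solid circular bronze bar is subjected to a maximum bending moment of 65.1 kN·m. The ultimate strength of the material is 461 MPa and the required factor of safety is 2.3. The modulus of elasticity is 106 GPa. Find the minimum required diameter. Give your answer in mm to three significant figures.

d = 149 mm

σ_allow = 461/2.3 = 200.4 MPa.
For a solid circular section σ = 32M/(πd³), so d³ = 32M/(π σ_allow) = 32×6.5100×10^7/(π×200.4) = 3.308×10^6 mm³.
d = 149.0 mm.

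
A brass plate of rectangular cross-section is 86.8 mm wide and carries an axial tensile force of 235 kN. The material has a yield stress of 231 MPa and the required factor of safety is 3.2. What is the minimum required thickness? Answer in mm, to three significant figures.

σ_allow = 231/3.2 = 72.19 MPa.
Required area A = F/σ_allow = 235000/72.19 = 3255 mm².
t = A/w = 3255/86.8 = 37.50 mm.

t = 37.5 mm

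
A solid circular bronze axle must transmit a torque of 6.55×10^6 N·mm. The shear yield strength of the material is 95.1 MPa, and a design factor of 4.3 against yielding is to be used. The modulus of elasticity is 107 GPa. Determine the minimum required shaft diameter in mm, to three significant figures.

Allowable shear stress τ_allow = 95.1/4.3 = 22.12 MPa.
For a solid shaft τ = 16T/(πd³), so d³ = 16T/(π τ_allow) = 16×6550000/(π×22.12) = 1.508×10^6 mm³.
d = (1.508×10^6)^(1/3) = 114.7 mm.

d = 115 mm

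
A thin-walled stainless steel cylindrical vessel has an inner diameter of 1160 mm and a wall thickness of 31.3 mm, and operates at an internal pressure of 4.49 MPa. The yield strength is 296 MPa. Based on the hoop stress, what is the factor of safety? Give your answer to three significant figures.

n = 3.56

σ_h = pD/(2t) = 4.49×1160/(2×31.3) = 83.20 MPa.
n = 296/83.20 = 3.558.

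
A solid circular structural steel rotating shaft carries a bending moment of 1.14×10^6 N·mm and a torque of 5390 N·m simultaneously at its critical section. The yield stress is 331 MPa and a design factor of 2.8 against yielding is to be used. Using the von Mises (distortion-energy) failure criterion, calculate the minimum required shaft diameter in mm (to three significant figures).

σ_allow = σ_y/n = 331/2.8 = 118.2 MPa.
For a solid shaft σ_b = 32M/(πd³) and τ = 16T/(πd³), so the von Mises stress is σ' = (16/πd³)·√(4M²+3T²).
√(4M²+3T²) = √(4×(1.140×10^6)² + 3×(5.390×10^6)²) = 9.610×10^6 N·mm.
d³ = 16×9.610×10^6/(π×118.2) = 414000 mm³.
d = 74.53 mm.

d = 74.5 mm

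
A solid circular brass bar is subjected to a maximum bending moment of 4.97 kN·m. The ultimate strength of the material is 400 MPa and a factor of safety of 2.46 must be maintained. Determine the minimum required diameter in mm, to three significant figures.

d = 67.8 mm

σ_allow = 400/2.46 = 162.6 MPa.
For a solid circular section σ = 32M/(πd³), so d³ = 32M/(π σ_allow) = 32×4970000/(π×162.6) = 311300 mm³.
d = 67.78 mm.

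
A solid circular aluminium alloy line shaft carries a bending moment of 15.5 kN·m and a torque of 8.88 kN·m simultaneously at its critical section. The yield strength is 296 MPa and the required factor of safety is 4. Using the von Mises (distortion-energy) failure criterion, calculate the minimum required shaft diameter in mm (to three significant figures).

d = 134 mm

σ_allow = σ_y/n = 296/4 = 74.00 MPa.
For a solid shaft σ_b = 32M/(πd³) and τ = 16T/(πd³), so the von Mises stress is σ' = (16/πd³)·√(4M²+3T²).
√(4M²+3T²) = √(4×(1.550×10^7)² + 3×(8.880×10^6)²) = 3.461×10^7 N·mm.
d³ = 16×3.461×10^7/(π×74.00) = 2.382×10^6 mm³.
d = 133.5 mm.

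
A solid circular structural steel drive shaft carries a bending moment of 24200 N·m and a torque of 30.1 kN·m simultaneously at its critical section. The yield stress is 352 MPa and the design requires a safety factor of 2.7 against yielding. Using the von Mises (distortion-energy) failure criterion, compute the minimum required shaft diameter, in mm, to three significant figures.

d = 141 mm

σ_allow = σ_y/n = 352/2.7 = 130.4 MPa.
For a solid shaft σ_b = 32M/(πd³) and τ = 16T/(πd³), so the von Mises stress is σ' = (16/πd³)·√(4M²+3T²).
√(4M²+3T²) = √(4×(2.420×10^7)² + 3×(3.010×10^7)²) = 7.114×10^7 N·mm.
d³ = 16×7.114×10^7/(π×130.4) = 2.779×10^6 mm³.
d = 140.6 mm.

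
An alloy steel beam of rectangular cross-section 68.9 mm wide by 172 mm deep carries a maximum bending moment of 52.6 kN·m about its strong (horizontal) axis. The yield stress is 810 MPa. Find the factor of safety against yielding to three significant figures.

n = 5.23

Section modulus S = bh²/6 = 68.9×172²/6 = 339700 mm³.
σ = M/S = 5.2600×10^7/339700 = 154.8 MPa.
n = 810/154.8 = 5.231.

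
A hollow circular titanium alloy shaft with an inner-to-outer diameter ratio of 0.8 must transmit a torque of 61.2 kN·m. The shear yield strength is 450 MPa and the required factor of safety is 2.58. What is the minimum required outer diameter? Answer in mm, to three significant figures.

τ_allow = 450/2.58 = 174.4 MPa.
For a hollow shaft τ = 16T/[πd_o³(1−k⁴)] with k = 0.8, so 1−k⁴ = 0.5904.
d_o³ = 16T/[π τ_allow (1−k⁴)] = 16×6.1200×10^7/(π×174.4×0.5904) = 3.027×10^6 mm³.
d_o = 144.7 mm.

d_o = 145 mm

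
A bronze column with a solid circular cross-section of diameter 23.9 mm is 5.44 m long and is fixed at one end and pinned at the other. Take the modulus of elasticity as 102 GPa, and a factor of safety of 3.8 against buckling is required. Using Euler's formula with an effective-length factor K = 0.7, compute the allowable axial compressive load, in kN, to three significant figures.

I = πd⁴/64 = π×23.9⁴/64 = 16020 mm⁴.
Effective length L_e = KL = 0.7×5.44 m = 3808 mm.
Euler critical load P_cr = π²EI/L_e² = π²×102000×16020/3808² = 1112 N.
P_allow = P_cr/n = 1112/3.8 = 292.6 N.

P_allow = 0.293 kN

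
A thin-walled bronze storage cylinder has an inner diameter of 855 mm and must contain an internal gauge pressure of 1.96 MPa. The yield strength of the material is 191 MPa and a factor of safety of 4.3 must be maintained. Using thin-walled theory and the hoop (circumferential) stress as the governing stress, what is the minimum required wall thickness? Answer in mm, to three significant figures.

σ_allow = 191/4.3 = 44.42 MPa.
Hoop stress σ_h = pD/(2t), so t = pD/(2σ_allow) = 1.96×855/(2×44.42) = 18.86 mm.

t = 18.9 mm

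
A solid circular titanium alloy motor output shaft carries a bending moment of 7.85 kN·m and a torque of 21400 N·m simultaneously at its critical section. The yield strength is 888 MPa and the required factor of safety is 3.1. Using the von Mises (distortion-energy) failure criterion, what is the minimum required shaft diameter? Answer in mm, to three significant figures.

σ_allow = σ_y/n = 888/3.1 = 286.5 MPa.
For a solid shaft σ_b = 32M/(πd³) and τ = 16T/(πd³), so the von Mises stress is σ' = (16/πd³)·√(4M²+3T²).
√(4M²+3T²) = √(4×(7.850×10^6)² + 3×(2.140×10^7)²) = 4.025×10^7 N·mm.
d³ = 16×4.025×10^7/(π×286.5) = 715700 mm³.
d = 89.45 mm.

d = 89.4 mm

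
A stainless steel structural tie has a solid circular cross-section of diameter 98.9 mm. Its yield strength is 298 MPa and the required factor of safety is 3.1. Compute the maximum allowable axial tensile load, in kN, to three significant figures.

F_allow = 738 kN

σ_allow = 298/3.1 = 96.13 MPa.
A = πd²/4 = π×98.9²/4 = 7682 mm².
F_allow = σ_allow × A = 96.13×7682 = 738500 N.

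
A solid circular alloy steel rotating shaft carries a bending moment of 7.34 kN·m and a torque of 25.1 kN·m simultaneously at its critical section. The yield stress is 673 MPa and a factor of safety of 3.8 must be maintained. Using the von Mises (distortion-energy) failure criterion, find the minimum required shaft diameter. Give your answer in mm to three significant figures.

d = 110 mm

σ_allow = σ_y/n = 673/3.8 = 177.1 MPa.
For a solid shaft σ_b = 32M/(πd³) and τ = 16T/(πd³), so the von Mises stress is σ' = (16/πd³)·√(4M²+3T²).
√(4M²+3T²) = √(4×(7.340×10^6)² + 3×(2.510×10^7)²) = 4.589×10^7 N·mm.
d³ = 16×4.589×10^7/(π×177.1) = 1.320×10^6 mm³.
d = 109.7 mm.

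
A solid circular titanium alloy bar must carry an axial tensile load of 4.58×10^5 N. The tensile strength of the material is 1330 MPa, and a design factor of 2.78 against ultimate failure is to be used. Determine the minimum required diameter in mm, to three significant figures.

Allowable stress σ_allow = 1330/2.78 = 478.4 MPa.
Required area A = F/σ_allow = 458000/478.4 = 957.3 mm².
A = πd²/4 → d = √(4A/π) = 34.91 mm.

d = 34.9 mm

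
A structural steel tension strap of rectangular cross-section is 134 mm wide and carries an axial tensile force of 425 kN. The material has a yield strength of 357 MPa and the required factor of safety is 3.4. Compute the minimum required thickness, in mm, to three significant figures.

σ_allow = 357/3.4 = 105.0 MPa.
Required area A = F/σ_allow = 425000/105.0 = 4048 mm².
t = A/w = 4048/134 = 30.21 mm.

t = 30.2 mm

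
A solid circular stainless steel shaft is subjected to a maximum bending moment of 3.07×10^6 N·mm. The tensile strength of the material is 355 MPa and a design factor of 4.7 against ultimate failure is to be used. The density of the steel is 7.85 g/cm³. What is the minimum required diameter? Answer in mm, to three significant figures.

σ_allow = 355/4.7 = 75.53 MPa.
For a solid circular section σ = 32M/(πd³), so d³ = 32M/(π σ_allow) = 32×3070000/(π×75.53) = 414000 mm³.
d = 74.53 mm.

d = 74.5 mm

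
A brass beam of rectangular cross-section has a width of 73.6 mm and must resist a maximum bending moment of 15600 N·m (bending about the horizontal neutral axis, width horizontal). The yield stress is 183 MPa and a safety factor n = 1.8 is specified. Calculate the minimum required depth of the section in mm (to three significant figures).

h = 112 mm

σ_allow = 183/1.8 = 101.7 MPa.
For a rectangular section σ = 6M/(bh²), so h² = 6M/(b σ_allow) = 6×1.5600×10^7/(73.6×101.7) = 12510 mm².
h = 111.8 mm.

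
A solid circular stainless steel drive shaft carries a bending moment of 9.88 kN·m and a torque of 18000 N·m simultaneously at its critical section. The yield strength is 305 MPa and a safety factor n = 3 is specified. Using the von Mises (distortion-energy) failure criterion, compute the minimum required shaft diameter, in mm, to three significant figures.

d = 123 mm

σ_allow = σ_y/n = 305/3 = 101.7 MPa.
For a solid shaft σ_b = 32M/(πd³) and τ = 16T/(πd³), so the von Mises stress is σ' = (16/πd³)·√(4M²+3T²).
√(4M²+3T²) = √(4×(9.880×10^6)² + 3×(1.800×10^7)²) = 3.691×10^7 N·mm.
d³ = 16×3.691×10^7/(π×101.7) = 1.849×10^6 mm³.
d = 122.7 mm.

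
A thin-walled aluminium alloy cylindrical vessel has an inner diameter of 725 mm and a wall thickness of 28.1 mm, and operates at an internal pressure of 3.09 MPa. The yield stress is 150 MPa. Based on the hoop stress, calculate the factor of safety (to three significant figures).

σ_h = pD/(2t) = 3.09×725/(2×28.1) = 39.86 MPa.
n = 150/39.86 = 3.763.

n = 3.76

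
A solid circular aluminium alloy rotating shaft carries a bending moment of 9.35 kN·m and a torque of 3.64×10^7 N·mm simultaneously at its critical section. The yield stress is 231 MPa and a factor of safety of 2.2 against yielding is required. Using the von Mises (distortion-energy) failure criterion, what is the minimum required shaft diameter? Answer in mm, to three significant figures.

d = 147 mm

σ_allow = σ_y/n = 231/2.2 = 105.0 MPa.
For a solid shaft σ_b = 32M/(πd³) and τ = 16T/(πd³), so the von Mises stress is σ' = (16/πd³)·√(4M²+3T²).
√(4M²+3T²) = √(4×(9.350×10^6)² + 3×(3.640×10^7)²) = 6.576×10^7 N·mm.
d³ = 16×6.576×10^7/(π×105.0) = 3.190×10^6 mm³.
d = 147.2 mm.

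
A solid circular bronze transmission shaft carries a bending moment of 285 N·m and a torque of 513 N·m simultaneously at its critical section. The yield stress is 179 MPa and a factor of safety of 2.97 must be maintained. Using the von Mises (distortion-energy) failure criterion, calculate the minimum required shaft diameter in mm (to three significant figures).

d = 44.7 mm

σ_allow = σ_y/n = 179/2.97 = 60.27 MPa.
For a solid shaft σ_b = 32M/(πd³) and τ = 16T/(πd³), so the von Mises stress is σ' = (16/πd³)·√(4M²+3T²).
√(4M²+3T²) = √(4×(285000)² + 3×(513000)²) = 1.056×10^6 N·mm.
d³ = 16×1.056×10^6/(π×60.27) = 89210 mm³.
d = 44.68 mm.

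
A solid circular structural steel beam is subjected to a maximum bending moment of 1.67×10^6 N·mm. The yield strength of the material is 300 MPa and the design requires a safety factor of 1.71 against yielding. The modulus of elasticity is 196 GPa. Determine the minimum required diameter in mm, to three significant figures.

d = 45.9 mm

σ_allow = 300/1.71 = 175.4 MPa.
For a solid circular section σ = 32M/(πd³), so d³ = 32M/(π σ_allow) = 32×1670000/(π×175.4) = 96960 mm³.
d = 45.94 mm.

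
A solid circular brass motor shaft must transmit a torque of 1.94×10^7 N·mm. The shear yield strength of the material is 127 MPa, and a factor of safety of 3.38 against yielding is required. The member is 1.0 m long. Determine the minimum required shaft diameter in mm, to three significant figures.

Allowable shear stress τ_allow = 127/3.38 = 37.57 MPa.
For a solid shaft τ = 16T/(πd³), so d³ = 16T/(π τ_allow) = 16×1.9400×10^7/(π×37.57) = 2.630×10^6 mm³.
d = (2.630×10^6)^(1/3) = 138.0 mm.

d = 138 mm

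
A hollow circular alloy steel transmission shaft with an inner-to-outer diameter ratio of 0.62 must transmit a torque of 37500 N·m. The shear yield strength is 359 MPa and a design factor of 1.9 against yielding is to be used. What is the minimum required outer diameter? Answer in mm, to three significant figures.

τ_allow = 359/1.9 = 188.9 MPa.
For a hollow shaft τ = 16T/[πd_o³(1−k⁴)] with k = 0.62, so 1−k⁴ = 0.8522.
d_o³ = 16T/[π τ_allow (1−k⁴)] = 16×3.7500×10^7/(π×188.9×0.8522) = 1.186×10^6 mm³.
d_o = 105.9 mm.

d_o = 106 mm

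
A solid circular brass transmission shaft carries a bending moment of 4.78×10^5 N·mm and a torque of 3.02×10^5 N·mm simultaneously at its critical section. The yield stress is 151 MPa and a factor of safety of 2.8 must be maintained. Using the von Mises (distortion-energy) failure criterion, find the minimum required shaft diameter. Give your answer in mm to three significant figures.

σ_allow = σ_y/n = 151/2.8 = 53.93 MPa.
For a solid shaft σ_b = 32M/(πd³) and τ = 16T/(πd³), so the von Mises stress is σ' = (16/πd³)·√(4M²+3T²).
√(4M²+3T²) = √(4×(478000)² + 3×(302000)²) = 1.090×10^6 N·mm.
d³ = 16×1.090×10^6/(π×53.93) = 102900 mm³.
d = 46.86 mm.

d = 46.9 mm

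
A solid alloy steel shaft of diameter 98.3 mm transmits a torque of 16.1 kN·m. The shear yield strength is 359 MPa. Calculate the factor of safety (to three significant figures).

τ = 16T/(πd³) = 16×1.6100×10^7/(π×98.3³) = 86.32 MPa.
n = τ_limit/τ = 359/86.32 = 4.159.

n = 4.16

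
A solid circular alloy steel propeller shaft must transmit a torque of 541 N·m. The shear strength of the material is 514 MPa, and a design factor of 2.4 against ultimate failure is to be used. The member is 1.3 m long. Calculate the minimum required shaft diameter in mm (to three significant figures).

d = 23.4 mm

Allowable shear stress τ_allow = 514/2.4 = 214.2 MPa.
For a solid shaft τ = 16T/(πd³), so d³ = 16T/(π τ_allow) = 16×541000/(π×214.2) = 12870 mm³.
d = (12870)^(1/3) = 23.43 mm.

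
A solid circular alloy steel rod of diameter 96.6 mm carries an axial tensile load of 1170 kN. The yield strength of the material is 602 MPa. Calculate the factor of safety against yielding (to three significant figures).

n = 3.77

A = πd²/4 = 7329 mm².
σ = F/A = 1170000/7329 = 159.6 MPa.
n = 602/159.6 = 3.771.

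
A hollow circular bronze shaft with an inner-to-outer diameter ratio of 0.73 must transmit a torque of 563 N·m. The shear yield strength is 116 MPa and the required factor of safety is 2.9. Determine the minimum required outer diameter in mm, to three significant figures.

τ_allow = 116/2.9 = 40.00 MPa.
For a hollow shaft τ = 16T/[πd_o³(1−k⁴)] with k = 0.73, so 1−k⁴ = 0.7160.
d_o³ = 16T/[π τ_allow (1−k⁴)] = 16×563000/(π×40.00×0.7160) = 100100 mm³.
d_o = 46.43 mm.

d_o = 46.4 mm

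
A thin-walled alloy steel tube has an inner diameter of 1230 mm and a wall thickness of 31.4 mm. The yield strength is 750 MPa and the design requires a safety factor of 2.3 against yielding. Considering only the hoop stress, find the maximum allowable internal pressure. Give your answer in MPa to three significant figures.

σ_allow = 750/2.3 = 326.1 MPa.
σ_h = pD/(2t) → p_allow = 2σ_allow t/D = 2×326.1×31.4/1230 = 16.65 MPa.

p_allow = 16.6 MPa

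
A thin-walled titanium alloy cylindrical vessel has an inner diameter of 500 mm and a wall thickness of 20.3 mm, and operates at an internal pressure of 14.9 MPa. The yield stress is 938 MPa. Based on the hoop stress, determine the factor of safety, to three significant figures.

σ_h = pD/(2t) = 14.9×500/(2×20.3) = 183.5 MPa.
n = 938/183.5 = 5.112.

n = 5.11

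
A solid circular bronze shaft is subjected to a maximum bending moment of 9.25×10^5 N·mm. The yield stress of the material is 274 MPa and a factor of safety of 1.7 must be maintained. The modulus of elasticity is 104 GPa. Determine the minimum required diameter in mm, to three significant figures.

d = 38.8 mm

σ_allow = 274/1.7 = 161.2 MPa.
For a solid circular section σ = 32M/(πd³), so d³ = 32M/(π σ_allow) = 32×925000/(π×161.2) = 58460 mm³.
d = 38.81 mm.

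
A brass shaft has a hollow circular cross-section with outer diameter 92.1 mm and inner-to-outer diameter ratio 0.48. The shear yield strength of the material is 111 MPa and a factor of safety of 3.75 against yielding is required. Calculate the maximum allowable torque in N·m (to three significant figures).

τ_allow = 111/3.75 = 29.60 MPa.
For a hollow shaft T_allow = τ_allow·πd_o³(1−k⁴)/16 with 1−k⁴ = 0.9469, so πd_o³(1−k⁴)/16 = 145300 mm³.
T_allow = 29.60×145300 = 4.299×10^6 N·mm = 4299 N·m.

T_allow = 4300 N·m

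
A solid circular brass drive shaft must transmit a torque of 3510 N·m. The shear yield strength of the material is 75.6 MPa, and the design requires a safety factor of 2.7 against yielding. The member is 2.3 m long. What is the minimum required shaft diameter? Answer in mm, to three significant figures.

d = 86.1 mm

Allowable shear stress τ_allow = 75.6/2.7 = 28.00 MPa.
For a solid shaft τ = 16T/(πd³), so d³ = 16T/(π τ_allow) = 16×3510000/(π×28.00) = 638400 mm³.
d = (638400)^(1/3) = 86.11 mm.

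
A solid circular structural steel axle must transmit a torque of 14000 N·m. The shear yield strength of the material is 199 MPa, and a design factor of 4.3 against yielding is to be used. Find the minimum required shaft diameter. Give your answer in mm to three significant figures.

d = 115 mm

Allowable shear stress τ_allow = 199/4.3 = 46.28 MPa.
For a solid shaft τ = 16T/(πd³), so d³ = 16T/(π τ_allow) = 16×1.4000×10^7/(π×46.28) = 1.541×10^6 mm³.
d = (1.541×10^6)^(1/3) = 115.5 mm.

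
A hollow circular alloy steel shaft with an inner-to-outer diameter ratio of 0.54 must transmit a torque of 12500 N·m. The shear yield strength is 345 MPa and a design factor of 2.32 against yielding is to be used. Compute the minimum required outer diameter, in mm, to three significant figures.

d_o = 77.6 mm

τ_allow = 345/2.32 = 148.7 MPa.
For a hollow shaft τ = 16T/[πd_o³(1−k⁴)] with k = 0.54, so 1−k⁴ = 0.9150.
d_o³ = 16T/[π τ_allow (1−k⁴)] = 16×1.2500×10^7/(π×148.7×0.9150) = 467900 mm³.
d_o = 77.63 mm.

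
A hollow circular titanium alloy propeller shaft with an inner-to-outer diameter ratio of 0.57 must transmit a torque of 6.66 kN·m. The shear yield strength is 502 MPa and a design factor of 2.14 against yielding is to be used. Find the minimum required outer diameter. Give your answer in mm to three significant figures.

d_o = 54.5 mm

τ_allow = 502/2.14 = 234.6 MPa.
For a hollow shaft τ = 16T/[πd_o³(1−k⁴)] with k = 0.57, so 1−k⁴ = 0.8944.
d_o³ = 16T/[π τ_allow (1−k⁴)] = 16×6660000/(π×234.6×0.8944) = 161700 mm³.
d_o = 54.48 mm.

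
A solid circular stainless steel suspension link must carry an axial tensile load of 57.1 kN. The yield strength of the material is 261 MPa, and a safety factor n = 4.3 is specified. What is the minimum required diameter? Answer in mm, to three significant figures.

Allowable stress σ_allow = 261/4.3 = 60.70 MPa.
Required area A = F/σ_allow = 57100/60.70 = 940.7 mm².
A = πd²/4 → d = √(4A/π) = 34.61 mm.

d = 34.6 mm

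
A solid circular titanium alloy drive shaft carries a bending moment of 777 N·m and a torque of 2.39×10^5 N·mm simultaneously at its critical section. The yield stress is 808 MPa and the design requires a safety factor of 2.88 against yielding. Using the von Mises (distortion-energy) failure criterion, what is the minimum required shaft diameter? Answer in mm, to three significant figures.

σ_allow = σ_y/n = 808/2.88 = 280.6 MPa.
For a solid shaft σ_b = 32M/(πd³) and τ = 16T/(πd³), so the von Mises stress is σ' = (16/πd³)·√(4M²+3T²).
√(4M²+3T²) = √(4×(777000)² + 3×(239000)²) = 1.608×10^6 N·mm.
d³ = 16×1.608×10^6/(π×280.6) = 29190 mm³.
d = 30.79 mm.

d = 30.8 mm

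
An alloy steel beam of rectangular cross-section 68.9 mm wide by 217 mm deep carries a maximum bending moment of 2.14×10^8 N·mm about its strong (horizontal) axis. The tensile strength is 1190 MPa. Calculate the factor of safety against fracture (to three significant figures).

n = 3.01

Section modulus S = bh²/6 = 68.9×217²/6 = 540700 mm³.
σ = M/S = 2.1400×10^8/540700 = 395.8 MPa.
n = 1190/395.8 = 3.007.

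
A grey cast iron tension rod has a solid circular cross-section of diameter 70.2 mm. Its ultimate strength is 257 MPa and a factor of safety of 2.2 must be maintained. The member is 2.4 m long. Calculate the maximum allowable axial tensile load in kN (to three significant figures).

F_allow = 452 kN

σ_allow = 257/2.2 = 116.8 MPa.
A = πd²/4 = π×70.2²/4 = 3870 mm².
F_allow = σ_allow × A = 116.8×3870 = 452100 N.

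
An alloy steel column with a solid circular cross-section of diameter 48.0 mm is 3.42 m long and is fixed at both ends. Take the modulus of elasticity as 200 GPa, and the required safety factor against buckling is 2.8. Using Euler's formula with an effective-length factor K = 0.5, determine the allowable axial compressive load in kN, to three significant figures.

I = πd⁴/64 = π×48.0⁴/64 = 260600 mm⁴.
Effective length L_e = KL = 0.5×3.42 m = 1710 mm.
Euler critical load P_cr = π²EI/L_e² = π²×200000×260600/1710² = 175900 N.
P_allow = P_cr/n = 175900/2.8 = 62820 N.

P_allow = 62.8 kN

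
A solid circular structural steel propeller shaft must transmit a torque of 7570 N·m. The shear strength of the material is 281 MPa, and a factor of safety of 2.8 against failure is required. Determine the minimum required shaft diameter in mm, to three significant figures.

Allowable shear stress τ_allow = 281/2.8 = 100.4 MPa.
For a solid shaft τ = 16T/(πd³), so d³ = 16T/(π τ_allow) = 16×7570000/(π×100.4) = 384200 mm³.
d = (384200)^(1/3) = 72.70 mm.

d = 72.7 mm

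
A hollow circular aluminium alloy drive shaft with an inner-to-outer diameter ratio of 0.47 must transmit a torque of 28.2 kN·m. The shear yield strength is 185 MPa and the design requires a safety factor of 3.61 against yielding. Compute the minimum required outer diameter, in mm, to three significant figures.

τ_allow = 185/3.61 = 51.25 MPa.
For a hollow shaft τ = 16T/[πd_o³(1−k⁴)] with k = 0.47, so 1−k⁴ = 0.9512.
d_o³ = 16T/[π τ_allow (1−k⁴)] = 16×2.8200×10^7/(π×51.25×0.9512) = 2.946×10^6 mm³.
d_o = 143.4 mm.

d_o = 143 mm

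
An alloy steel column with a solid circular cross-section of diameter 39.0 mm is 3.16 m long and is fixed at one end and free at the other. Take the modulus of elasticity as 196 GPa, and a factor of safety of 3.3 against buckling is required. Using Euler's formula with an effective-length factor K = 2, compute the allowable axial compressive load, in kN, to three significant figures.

I = πd⁴/64 = π×39.0⁴/64 = 113600 mm⁴.
Effective length L_e = KL = 2×3.16 m = 6320 mm.
Euler critical load P_cr = π²EI/L_e² = π²×196000×113600/6320² = 5500 N.
P_allow = P_cr/n = 5500/3.3 = 1667 N.

P_allow = 1.67 kN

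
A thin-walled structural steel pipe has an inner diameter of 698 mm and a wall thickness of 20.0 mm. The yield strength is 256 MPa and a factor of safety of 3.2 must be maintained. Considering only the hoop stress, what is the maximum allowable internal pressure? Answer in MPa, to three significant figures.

p_allow = 4.58 MPa

σ_allow = 256/3.2 = 80.00 MPa.
σ_h = pD/(2t) → p_allow = 2σ_allow t/D = 2×80.00×20.0/698 = 4.585 MPa.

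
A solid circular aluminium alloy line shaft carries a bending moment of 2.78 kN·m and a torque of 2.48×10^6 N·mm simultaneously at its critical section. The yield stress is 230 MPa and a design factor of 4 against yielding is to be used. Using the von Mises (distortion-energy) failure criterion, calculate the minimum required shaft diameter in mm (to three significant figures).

d = 85.4 mm

σ_allow = σ_y/n = 230/4 = 57.50 MPa.
For a solid shaft σ_b = 32M/(πd³) and τ = 16T/(πd³), so the von Mises stress is σ' = (16/πd³)·√(4M²+3T²).
√(4M²+3T²) = √(4×(2.780×10^6)² + 3×(2.480×10^6)²) = 7.026×10^6 N·mm.
d³ = 16×7.026×10^6/(π×57.50) = 622300 mm³.
d = 85.38 mm.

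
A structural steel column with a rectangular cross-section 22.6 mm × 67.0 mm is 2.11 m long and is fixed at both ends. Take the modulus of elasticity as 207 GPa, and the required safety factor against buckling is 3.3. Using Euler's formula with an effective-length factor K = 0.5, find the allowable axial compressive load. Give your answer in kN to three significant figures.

P_allow = 35.8 kN

Buckling occurs about the weak axis: I_min = h·b³/12 = 67.0×22.6³/12 = 64450 mm⁴ (b = 22.6 mm is the smaller dimension).
Effective length L_e = KL = 0.5×2.11 m = 1055 mm.
Euler critical load P_cr = π²EI/L_e² = π²×207000×64450/1055² = 118300 N.
P_allow = P_cr/n = 118300/3.3 = 35850 N.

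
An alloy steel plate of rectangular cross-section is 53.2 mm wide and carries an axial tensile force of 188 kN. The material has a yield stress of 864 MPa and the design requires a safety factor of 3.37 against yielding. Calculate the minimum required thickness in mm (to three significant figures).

t = 13.8 mm

σ_allow = 864/3.37 = 256.4 MPa.
Required area A = F/σ_allow = 188000/256.4 = 733.3 mm².
t = A/w = 733.3/53.2 = 13.78 mm.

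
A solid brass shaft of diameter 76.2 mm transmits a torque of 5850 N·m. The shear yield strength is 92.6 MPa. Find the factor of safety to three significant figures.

τ = 16T/(πd³) = 16×5850000/(π×76.2³) = 67.34 MPa.
n = τ_limit/τ = 92.6/67.34 = 1.375.

n = 1.38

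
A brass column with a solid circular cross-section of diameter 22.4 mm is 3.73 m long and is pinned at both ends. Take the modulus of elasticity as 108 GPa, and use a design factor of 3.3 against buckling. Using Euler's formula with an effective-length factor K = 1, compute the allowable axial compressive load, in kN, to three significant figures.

P_allow = 0.287 kN

I = πd⁴/64 = π×22.4⁴/64 = 12360 mm⁴.
Effective length L_e = KL = 1×3.73 m = 3730 mm.
Euler critical load P_cr = π²EI/L_e² = π²×108000×12360/3730² = 946.8 N.
P_allow = P_cr/n = 946.8/3.3 = 286.9 N.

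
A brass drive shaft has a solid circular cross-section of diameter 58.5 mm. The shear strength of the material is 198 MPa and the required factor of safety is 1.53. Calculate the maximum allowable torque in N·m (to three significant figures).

τ_allow = 198/1.53 = 129.4 MPa.
For a solid shaft T_allow = τ_allow·πd³/16; πd³/16 = π×58.5³/16 = 39310 mm³.
T_allow = 129.4×39310 = 5.087×10^6 N·mm = 5087 N·m.

T_allow = 5090 N·m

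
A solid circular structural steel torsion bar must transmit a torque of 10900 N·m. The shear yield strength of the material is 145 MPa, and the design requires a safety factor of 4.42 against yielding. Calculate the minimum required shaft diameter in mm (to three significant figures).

Allowable shear stress τ_allow = 145/4.42 = 32.81 MPa.
For a solid shaft τ = 16T/(πd³), so d³ = 16T/(π τ_allow) = 16×1.0900×10^7/(π×32.81) = 1.692×10^6 mm³.
d = (1.692×10^6)^(1/3) = 119.2 mm.

d = 119 mm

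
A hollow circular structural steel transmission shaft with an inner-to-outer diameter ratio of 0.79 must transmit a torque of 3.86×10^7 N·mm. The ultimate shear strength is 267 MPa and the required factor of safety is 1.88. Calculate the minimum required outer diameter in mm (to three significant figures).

τ_allow = 267/1.88 = 142.0 MPa.
For a hollow shaft τ = 16T/[πd_o³(1−k⁴)] with k = 0.79, so 1−k⁴ = 0.6105.
d_o³ = 16T/[π τ_allow (1−k⁴)] = 16×3.8600×10^7/(π×142.0×0.6105) = 2.267×10^6 mm³.
d_o = 131.4 mm.

d_o = 131 mm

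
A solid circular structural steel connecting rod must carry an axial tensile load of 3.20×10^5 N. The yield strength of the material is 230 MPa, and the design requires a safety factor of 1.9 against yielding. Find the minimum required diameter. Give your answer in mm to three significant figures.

Allowable stress σ_allow = 230/1.9 = 121.1 MPa.
Required area A = F/σ_allow = 320000/121.1 = 2643 mm².
A = πd²/4 → d = √(4A/π) = 58.02 mm.

d = 58.0 mm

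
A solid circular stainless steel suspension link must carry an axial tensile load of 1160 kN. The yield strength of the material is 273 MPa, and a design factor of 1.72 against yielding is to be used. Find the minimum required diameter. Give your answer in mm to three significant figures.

d = 96.5 mm

Allowable stress σ_allow = 273/1.72 = 158.7 MPa.
Required area A = F/σ_allow = 1160000/158.7 = 7308 mm².
A = πd²/4 → d = √(4A/π) = 96.46 mm.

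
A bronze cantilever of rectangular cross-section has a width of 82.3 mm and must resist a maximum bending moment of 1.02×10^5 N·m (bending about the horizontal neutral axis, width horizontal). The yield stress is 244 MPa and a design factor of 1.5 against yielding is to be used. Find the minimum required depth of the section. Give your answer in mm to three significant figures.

σ_allow = 244/1.5 = 162.7 MPa.
For a rectangular section σ = 6M/(bh²), so h² = 6M/(b σ_allow) = 6×1.0200×10^8/(82.3×162.7) = 45710 mm².
h = 213.8 mm.

h = 214 mm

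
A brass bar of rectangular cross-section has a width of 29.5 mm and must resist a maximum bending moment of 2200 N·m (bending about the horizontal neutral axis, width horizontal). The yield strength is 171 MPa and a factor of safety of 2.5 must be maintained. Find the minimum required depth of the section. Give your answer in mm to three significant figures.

h = 80.9 mm

σ_allow = 171/2.5 = 68.40 MPa.
For a rectangular section σ = 6M/(bh²), so h² = 6M/(b σ_allow) = 6×2200000/(29.5×68.40) = 6542 mm².
h = 80.88 mm.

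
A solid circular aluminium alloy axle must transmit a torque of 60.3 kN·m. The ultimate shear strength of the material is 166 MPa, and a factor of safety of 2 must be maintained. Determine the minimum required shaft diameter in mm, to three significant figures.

Allowable shear stress τ_allow = 166/2 = 83.00 MPa.
For a solid shaft τ = 16T/(πd³), so d³ = 16T/(π τ_allow) = 16×6.0300×10^7/(π×83.00) = 3.700×10^6 mm³.
d = (3.700×10^6)^(1/3) = 154.7 mm.

d = 155 mm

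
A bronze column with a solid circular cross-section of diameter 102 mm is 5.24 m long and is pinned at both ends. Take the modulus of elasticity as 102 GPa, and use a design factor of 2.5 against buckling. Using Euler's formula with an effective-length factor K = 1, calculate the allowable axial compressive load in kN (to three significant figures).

I = πd⁴/64 = π×102⁴/64 = 5.313×10^6 mm⁴.
Effective length L_e = KL = 1×5.24 m = 5240 mm.
Euler critical load P_cr = π²EI/L_e² = π²×102000×5.313×10^6/5240² = 194800 N.
P_allow = P_cr/n = 194800/2.5 = 77920 N.

P_allow = 77.9 kN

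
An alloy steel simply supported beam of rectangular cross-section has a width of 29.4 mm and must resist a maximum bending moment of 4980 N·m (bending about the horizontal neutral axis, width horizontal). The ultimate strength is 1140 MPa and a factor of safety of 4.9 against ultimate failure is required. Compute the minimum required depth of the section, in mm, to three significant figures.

σ_allow = 1140/4.9 = 232.7 MPa.
For a rectangular section σ = 6M/(bh²), so h² = 6M/(b σ_allow) = 6×4980000/(29.4×232.7) = 4368 mm².
h = 66.09 mm.

h = 66.1 mm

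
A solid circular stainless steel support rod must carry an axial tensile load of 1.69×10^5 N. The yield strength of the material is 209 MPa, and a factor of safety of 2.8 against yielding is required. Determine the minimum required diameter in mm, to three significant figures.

Allowable stress σ_allow = 209/2.8 = 74.64 MPa.
Required area A = F/σ_allow = 169000/74.64 = 2264 mm².
A = πd²/4 → d = √(4A/π) = 53.69 mm.

d = 53.7 mm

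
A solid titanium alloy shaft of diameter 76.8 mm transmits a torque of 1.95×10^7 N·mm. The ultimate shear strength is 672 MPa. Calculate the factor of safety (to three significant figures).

τ = 16T/(πd³) = 16×1.9500×10^7/(π×76.8³) = 219.2 MPa.
n = τ_limit/τ = 672/219.2 = 3.065.

n = 3.07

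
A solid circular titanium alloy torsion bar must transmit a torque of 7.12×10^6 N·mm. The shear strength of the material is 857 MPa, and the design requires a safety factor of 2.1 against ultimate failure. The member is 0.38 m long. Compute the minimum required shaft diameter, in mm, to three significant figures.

Allowable shear stress τ_allow = 857/2.1 = 408.1 MPa.
For a solid shaft τ = 16T/(πd³), so d³ = 16T/(π τ_allow) = 16×7120000/(π×408.1) = 88860 mm³.
d = (88860)^(1/3) = 44.62 mm.

d = 44.6 mm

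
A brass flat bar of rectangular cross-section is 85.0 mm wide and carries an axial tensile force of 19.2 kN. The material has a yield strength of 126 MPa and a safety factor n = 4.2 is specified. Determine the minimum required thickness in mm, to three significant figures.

σ_allow = 126/4.2 = 30.00 MPa.
Required area A = F/σ_allow = 19200/30.00 = 640.0 mm².
t = A/w = 640.0/85.0 = 7.529 mm.

t = 7.53 mm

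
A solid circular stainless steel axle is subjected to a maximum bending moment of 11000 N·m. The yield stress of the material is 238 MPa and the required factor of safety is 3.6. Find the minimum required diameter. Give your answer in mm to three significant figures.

σ_allow = 238/3.6 = 66.11 MPa.
For a solid circular section σ = 32M/(πd³), so d³ = 32M/(π σ_allow) = 32×1.1000×10^7/(π×66.11) = 1.695×10^6 mm³.
d = 119.2 mm.

d = 119 mm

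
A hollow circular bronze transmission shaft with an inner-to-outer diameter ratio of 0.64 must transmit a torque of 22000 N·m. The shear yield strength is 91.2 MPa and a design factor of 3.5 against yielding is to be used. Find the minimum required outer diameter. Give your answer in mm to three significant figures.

d_o = 173 mm

τ_allow = 91.2/3.5 = 26.06 MPa.
For a hollow shaft τ = 16T/[πd_o³(1−k⁴)] with k = 0.64, so 1−k⁴ = 0.8322.
d_o³ = 16T/[π τ_allow (1−k⁴)] = 16×2.2000×10^7/(π×26.06×0.8322) = 5.167×10^6 mm³.
d_o = 172.9 mm.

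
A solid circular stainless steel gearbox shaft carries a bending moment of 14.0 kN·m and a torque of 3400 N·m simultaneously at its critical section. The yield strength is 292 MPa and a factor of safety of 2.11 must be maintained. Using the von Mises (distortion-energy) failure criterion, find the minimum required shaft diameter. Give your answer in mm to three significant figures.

σ_allow = σ_y/n = 292/2.11 = 138.4 MPa.
For a solid shaft σ_b = 32M/(πd³) and τ = 16T/(πd³), so the von Mises stress is σ' = (16/πd³)·√(4M²+3T²).
√(4M²+3T²) = √(4×(1.400×10^7)² + 3×(3.400×10^6)²) = 2.861×10^7 N·mm.
d³ = 16×2.861×10^7/(π×138.4) = 1.053×10^6 mm³.
d = 101.7 mm.

d = 102 mm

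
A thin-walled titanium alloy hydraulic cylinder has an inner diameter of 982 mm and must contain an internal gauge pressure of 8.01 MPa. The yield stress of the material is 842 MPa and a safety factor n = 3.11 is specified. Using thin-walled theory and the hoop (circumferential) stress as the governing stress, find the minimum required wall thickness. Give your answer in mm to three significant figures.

σ_allow = 842/3.11 = 270.7 MPa.
Hoop stress σ_h = pD/(2t), so t = pD/(2σ_allow) = 8.01×982/(2×270.7) = 14.53 mm.

t = 14.5 mm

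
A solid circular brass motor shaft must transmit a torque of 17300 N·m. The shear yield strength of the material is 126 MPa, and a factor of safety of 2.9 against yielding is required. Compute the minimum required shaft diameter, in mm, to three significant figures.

d = 127 mm

Allowable shear stress τ_allow = 126/2.9 = 43.45 MPa.
For a solid shaft τ = 16T/(πd³), so d³ = 16T/(π τ_allow) = 16×1.7300×10^7/(π×43.45) = 2.028×10^6 mm³.
d = (2.028×10^6)^(1/3) = 126.6 mm.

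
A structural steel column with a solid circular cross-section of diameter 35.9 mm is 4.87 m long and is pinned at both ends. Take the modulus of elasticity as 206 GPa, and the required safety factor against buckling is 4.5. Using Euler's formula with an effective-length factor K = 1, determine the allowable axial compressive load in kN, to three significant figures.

P_allow = 1.55 kN

I = πd⁴/64 = π×35.9⁴/64 = 81540 mm⁴.
Effective length L_e = KL = 1×4.87 m = 4870 mm.
Euler critical load P_cr = π²EI/L_e² = π²×206000×81540/4870² = 6990 N.
P_allow = P_cr/n = 6990/4.5 = 1553 N.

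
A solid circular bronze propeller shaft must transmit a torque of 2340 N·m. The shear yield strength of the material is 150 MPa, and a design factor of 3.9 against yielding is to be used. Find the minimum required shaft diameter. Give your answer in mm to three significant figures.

d = 67.7 mm

Allowable shear stress τ_allow = 150/3.9 = 38.46 MPa.
For a solid shaft τ = 16T/(πd³), so d³ = 16T/(π τ_allow) = 16×2340000/(π×38.46) = 309900 mm³.
d = (309900)^(1/3) = 67.67 mm.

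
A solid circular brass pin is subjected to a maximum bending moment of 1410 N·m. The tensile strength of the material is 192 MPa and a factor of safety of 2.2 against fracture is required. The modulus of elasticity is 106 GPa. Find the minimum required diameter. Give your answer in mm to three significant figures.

σ_allow = 192/2.2 = 87.27 MPa.
For a solid circular section σ = 32M/(πd³), so d³ = 32M/(π σ_allow) = 32×1410000/(π×87.27) = 164600 mm³.
d = 54.80 mm.

d = 54.8 mm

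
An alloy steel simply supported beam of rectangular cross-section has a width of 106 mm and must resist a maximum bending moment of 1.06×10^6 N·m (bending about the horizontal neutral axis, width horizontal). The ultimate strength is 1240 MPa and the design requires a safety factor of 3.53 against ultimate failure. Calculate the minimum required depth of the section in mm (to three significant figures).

σ_allow = 1240/3.53 = 351.3 MPa.
For a rectangular section σ = 6M/(bh²), so h² = 6M/(b σ_allow) = 6×1.0600×10^9/(106×351.3) = 170800 mm².
h = 413.3 mm.

h = 413 mm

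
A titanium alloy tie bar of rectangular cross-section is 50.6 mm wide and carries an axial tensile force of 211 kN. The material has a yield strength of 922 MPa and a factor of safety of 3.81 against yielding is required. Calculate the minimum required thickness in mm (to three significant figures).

σ_allow = 922/3.81 = 242.0 MPa.
Required area A = F/σ_allow = 211000/242.0 = 871.9 mm².
t = A/w = 871.9/50.6 = 17.23 mm.

t = 17.2 mm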